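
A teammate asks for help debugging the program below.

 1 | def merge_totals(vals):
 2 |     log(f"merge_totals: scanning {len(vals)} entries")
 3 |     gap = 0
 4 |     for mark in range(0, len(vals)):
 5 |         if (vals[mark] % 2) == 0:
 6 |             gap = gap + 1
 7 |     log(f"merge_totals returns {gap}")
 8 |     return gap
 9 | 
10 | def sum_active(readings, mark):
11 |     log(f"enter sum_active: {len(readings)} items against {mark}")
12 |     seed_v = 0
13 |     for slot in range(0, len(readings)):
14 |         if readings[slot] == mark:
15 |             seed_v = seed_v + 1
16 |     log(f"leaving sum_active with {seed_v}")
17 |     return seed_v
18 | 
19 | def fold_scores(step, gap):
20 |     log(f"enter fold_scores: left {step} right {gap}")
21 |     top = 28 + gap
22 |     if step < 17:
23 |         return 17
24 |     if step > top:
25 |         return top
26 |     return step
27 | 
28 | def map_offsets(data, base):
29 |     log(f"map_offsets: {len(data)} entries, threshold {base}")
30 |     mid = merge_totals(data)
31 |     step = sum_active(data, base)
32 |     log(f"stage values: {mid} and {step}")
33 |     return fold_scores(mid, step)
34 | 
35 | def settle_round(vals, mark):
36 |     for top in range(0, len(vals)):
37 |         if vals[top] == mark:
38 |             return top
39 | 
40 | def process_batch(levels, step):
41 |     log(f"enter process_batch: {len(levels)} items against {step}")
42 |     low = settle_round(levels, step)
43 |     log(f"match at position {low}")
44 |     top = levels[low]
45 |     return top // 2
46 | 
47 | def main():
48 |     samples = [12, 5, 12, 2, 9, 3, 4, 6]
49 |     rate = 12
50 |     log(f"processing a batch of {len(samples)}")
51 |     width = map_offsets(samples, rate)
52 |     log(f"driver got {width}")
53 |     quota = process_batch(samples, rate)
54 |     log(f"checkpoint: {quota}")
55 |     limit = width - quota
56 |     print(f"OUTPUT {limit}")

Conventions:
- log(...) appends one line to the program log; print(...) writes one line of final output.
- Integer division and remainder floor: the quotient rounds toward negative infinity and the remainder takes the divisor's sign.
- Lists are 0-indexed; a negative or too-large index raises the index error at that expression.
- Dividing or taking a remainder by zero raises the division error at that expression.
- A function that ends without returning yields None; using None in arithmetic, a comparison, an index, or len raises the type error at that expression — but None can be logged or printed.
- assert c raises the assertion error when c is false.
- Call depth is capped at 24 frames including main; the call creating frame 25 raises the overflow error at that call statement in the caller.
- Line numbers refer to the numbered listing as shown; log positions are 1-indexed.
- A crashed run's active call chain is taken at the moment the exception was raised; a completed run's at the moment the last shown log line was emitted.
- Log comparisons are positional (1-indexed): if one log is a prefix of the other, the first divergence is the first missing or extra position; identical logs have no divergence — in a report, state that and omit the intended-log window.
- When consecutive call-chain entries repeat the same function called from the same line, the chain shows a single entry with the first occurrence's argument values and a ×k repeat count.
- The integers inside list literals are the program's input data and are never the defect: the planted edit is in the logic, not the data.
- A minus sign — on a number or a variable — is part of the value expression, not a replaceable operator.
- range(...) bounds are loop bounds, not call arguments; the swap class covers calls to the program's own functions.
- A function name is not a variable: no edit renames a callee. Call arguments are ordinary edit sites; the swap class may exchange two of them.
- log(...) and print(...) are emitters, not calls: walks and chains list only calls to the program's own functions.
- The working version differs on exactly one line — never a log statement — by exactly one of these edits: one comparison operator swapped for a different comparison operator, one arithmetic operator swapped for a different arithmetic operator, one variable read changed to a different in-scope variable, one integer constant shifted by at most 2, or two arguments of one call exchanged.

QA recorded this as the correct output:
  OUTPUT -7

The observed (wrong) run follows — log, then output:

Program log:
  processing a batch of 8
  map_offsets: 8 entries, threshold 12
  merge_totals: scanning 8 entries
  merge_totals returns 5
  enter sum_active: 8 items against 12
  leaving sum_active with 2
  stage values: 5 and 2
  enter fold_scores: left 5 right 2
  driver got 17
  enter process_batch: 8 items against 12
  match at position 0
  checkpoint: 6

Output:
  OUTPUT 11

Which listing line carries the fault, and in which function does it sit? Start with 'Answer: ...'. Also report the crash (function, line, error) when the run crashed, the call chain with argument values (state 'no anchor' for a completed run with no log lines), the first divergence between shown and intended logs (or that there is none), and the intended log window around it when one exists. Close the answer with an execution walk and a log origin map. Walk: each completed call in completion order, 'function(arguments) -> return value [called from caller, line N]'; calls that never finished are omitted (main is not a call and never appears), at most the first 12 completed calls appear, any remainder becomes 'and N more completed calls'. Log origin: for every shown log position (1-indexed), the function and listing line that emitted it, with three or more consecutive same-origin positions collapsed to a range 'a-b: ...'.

Answer: the defect is in process_batch at line 45.
The tell: Log line 12 is where behavior first shows: 'checkpoint: 6' appears instead of 'checkpoint: 24'.
Call chain: main.
First divergence: position 12; shown 'checkpoint: 6' vs intended 'checkpoint: 24'.
Intended log window:
  10: enter process_batch: 8 items against 12
  11: match at position 0
  12: checkpoint: 24
Execution walk:
  merge_totals([12, 5, 12, 2, 9, 3, 4, 6]) -> 5  [called from map_offsets, line 30]
  sum_active([12, 5, 12, 2, 9, 3, 4, 6], 12) -> 2  [called from map_offsets, line 31]
  fold_scores(5, 2) -> 17  [called from map_offsets, line 33]
  map_offsets([12, 5, 12, 2, 9, 3, 4, 6], 12) -> 17  [called from main, line 51]
  settle_round([12, 5, 12, 2, 9, 3, 4, 6], 12) -> 0  [called from process_batch, line 42]
  process_batch([12, 5, 12, 2, 9, 3, 4, 6], 12) -> 6  [called from main, line 53]
Log origin:
  1: from main, line 50
  2: from map_offsets, line 29
  3: from merge_totals, line 2
  4: from merge_totals, line 7
  5: from sum_active, line 11
  6: from sum_active, line 16
  7: from map_offsets, line 32
  8: from fold_scores, line 20
  9: from main, line 52
  10: from process_batch, line 41
  11: from process_batch, line 43
  12: from main, line 54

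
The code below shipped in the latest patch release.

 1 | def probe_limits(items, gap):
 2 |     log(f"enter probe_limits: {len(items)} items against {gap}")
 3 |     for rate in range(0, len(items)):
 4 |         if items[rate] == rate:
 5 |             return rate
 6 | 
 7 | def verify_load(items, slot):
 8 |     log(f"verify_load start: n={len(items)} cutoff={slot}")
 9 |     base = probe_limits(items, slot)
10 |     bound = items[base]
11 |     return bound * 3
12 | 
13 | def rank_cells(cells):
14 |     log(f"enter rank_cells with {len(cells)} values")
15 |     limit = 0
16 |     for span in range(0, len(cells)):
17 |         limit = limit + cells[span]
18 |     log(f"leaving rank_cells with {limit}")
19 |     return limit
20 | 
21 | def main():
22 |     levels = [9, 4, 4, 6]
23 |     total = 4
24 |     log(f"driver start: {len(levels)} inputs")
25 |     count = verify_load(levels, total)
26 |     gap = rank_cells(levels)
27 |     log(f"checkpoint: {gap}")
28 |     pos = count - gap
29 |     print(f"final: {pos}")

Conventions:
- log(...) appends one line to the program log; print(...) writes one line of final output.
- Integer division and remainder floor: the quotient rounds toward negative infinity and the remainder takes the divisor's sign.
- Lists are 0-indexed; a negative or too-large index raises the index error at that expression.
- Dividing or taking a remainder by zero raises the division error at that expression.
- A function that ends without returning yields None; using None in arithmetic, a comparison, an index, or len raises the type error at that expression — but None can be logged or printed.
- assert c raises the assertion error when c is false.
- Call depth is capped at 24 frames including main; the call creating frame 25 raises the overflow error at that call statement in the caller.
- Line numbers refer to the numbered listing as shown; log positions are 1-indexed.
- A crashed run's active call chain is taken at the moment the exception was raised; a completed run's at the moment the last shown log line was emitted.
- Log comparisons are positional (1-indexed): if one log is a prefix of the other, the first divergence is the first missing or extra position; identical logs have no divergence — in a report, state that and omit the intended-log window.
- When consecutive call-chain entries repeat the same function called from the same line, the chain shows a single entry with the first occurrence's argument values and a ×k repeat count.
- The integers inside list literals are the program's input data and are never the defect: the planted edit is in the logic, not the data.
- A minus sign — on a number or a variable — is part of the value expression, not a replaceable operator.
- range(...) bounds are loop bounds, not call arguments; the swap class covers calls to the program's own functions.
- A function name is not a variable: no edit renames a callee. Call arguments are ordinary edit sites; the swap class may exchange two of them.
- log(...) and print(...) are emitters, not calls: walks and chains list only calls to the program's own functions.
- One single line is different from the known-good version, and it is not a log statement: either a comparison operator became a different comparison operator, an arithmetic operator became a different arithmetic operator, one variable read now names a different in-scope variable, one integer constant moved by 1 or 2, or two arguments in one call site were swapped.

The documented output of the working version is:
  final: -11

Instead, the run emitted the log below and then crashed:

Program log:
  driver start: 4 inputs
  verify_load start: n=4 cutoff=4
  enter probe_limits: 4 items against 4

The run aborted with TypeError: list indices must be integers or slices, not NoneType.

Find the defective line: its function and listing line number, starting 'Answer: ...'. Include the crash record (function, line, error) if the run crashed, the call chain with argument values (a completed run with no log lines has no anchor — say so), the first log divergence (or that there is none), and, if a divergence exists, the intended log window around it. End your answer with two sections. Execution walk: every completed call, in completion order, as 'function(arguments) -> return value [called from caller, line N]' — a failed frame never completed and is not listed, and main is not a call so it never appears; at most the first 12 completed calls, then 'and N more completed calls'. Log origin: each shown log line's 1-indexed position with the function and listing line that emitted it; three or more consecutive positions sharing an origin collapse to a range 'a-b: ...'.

Answer: the defect is in probe_limits at line 4.
Key observation: After 3 matching log lines the faulty run goes silent, while the working version continues with 'enter rank_cells with 4 values'.
Crash: verify_load, line 10, TypeError.
Call chain: main -> verify_load([9, 4, 4, 6], 4) (called at line 25).
First divergence: position 4; the shown log stops at 3 lines while the working version next logs 'enter rank_cells with 4 values'.
Intended log window:
  2: verify_load start: n=4 cutoff=4
  3: enter probe_limits: 4 items against 4
  4: enter rank_cells with 4 values
  5: leaving rank_cells with 23
Execution walk:
  probe_limits([9, 4, 4, 6], 4) -> None  [called from verify_load, line 9]
Log origin:
  1: logged in main at line 24
  2: logged in verify_load at line 8
  3: logged in probe_limits at line 2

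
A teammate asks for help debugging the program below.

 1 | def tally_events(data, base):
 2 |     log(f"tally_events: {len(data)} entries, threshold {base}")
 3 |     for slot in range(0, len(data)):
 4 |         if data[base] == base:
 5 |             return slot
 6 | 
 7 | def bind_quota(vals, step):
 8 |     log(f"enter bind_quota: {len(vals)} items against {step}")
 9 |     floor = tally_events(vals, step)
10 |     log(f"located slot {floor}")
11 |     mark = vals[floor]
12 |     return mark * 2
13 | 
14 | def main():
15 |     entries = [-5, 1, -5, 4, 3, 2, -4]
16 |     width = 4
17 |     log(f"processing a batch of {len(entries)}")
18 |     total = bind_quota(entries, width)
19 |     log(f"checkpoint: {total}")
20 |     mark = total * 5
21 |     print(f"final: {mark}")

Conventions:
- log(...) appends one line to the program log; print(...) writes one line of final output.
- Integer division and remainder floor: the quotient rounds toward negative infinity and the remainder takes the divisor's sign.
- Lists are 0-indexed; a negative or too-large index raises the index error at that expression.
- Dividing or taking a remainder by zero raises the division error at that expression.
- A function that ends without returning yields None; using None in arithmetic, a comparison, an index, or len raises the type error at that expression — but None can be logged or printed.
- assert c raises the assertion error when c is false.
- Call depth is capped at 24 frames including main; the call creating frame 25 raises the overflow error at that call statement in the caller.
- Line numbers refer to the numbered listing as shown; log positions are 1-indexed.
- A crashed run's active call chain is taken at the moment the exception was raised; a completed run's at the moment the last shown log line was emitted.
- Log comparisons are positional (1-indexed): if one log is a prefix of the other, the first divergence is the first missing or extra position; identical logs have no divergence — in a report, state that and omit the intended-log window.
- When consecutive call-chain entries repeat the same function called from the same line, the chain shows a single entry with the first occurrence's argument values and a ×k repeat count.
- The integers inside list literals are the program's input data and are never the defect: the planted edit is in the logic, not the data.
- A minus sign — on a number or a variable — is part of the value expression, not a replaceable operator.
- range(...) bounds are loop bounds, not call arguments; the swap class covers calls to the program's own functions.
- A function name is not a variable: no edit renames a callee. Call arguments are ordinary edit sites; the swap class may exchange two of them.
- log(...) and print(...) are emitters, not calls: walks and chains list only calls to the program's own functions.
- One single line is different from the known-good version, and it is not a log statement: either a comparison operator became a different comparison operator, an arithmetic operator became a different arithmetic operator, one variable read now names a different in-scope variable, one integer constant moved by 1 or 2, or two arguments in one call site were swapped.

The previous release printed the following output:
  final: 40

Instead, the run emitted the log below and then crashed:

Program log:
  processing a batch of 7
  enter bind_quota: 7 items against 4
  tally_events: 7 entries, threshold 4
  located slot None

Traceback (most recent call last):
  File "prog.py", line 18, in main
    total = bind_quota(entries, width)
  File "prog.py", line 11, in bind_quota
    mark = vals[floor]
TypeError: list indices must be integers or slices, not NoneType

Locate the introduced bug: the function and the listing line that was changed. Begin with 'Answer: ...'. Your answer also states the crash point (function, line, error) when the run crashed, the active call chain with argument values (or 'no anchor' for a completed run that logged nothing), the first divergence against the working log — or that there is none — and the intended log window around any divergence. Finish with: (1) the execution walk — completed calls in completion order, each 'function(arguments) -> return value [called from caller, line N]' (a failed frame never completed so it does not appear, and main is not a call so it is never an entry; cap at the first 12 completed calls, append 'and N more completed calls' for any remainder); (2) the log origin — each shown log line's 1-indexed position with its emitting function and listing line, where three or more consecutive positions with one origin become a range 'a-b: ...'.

Answer: the defect is in tally_events at line 4.
The tell: Everything matches until log position 4, which reads 'located slot None' in place of 'located slot 3'.
Crash: bind_quota, line 11, TypeError.
Call chain: main -> bind_quota([-5, 1, -5, 4, 3, 2, -4], 4) (called at line 18).
First divergence: position 4 — shown 'located slot None', intended 'located slot 3'.
Intended log window:
  2: enter bind_quota: 7 items against 4
  3: tally_events: 7 entries, threshold 4
  4: located slot 3
  5: checkpoint: 8
Execution walk:
  tally_events([-5, 1, -5, 4, 3, 2, -4], 4) -> None  [called from bind_quota, line 9]
Log line origins:
  1 — main, line 17
  2 — bind_quota, line 8
  3 — tally_events, line 2
  4 — bind_quota, line 10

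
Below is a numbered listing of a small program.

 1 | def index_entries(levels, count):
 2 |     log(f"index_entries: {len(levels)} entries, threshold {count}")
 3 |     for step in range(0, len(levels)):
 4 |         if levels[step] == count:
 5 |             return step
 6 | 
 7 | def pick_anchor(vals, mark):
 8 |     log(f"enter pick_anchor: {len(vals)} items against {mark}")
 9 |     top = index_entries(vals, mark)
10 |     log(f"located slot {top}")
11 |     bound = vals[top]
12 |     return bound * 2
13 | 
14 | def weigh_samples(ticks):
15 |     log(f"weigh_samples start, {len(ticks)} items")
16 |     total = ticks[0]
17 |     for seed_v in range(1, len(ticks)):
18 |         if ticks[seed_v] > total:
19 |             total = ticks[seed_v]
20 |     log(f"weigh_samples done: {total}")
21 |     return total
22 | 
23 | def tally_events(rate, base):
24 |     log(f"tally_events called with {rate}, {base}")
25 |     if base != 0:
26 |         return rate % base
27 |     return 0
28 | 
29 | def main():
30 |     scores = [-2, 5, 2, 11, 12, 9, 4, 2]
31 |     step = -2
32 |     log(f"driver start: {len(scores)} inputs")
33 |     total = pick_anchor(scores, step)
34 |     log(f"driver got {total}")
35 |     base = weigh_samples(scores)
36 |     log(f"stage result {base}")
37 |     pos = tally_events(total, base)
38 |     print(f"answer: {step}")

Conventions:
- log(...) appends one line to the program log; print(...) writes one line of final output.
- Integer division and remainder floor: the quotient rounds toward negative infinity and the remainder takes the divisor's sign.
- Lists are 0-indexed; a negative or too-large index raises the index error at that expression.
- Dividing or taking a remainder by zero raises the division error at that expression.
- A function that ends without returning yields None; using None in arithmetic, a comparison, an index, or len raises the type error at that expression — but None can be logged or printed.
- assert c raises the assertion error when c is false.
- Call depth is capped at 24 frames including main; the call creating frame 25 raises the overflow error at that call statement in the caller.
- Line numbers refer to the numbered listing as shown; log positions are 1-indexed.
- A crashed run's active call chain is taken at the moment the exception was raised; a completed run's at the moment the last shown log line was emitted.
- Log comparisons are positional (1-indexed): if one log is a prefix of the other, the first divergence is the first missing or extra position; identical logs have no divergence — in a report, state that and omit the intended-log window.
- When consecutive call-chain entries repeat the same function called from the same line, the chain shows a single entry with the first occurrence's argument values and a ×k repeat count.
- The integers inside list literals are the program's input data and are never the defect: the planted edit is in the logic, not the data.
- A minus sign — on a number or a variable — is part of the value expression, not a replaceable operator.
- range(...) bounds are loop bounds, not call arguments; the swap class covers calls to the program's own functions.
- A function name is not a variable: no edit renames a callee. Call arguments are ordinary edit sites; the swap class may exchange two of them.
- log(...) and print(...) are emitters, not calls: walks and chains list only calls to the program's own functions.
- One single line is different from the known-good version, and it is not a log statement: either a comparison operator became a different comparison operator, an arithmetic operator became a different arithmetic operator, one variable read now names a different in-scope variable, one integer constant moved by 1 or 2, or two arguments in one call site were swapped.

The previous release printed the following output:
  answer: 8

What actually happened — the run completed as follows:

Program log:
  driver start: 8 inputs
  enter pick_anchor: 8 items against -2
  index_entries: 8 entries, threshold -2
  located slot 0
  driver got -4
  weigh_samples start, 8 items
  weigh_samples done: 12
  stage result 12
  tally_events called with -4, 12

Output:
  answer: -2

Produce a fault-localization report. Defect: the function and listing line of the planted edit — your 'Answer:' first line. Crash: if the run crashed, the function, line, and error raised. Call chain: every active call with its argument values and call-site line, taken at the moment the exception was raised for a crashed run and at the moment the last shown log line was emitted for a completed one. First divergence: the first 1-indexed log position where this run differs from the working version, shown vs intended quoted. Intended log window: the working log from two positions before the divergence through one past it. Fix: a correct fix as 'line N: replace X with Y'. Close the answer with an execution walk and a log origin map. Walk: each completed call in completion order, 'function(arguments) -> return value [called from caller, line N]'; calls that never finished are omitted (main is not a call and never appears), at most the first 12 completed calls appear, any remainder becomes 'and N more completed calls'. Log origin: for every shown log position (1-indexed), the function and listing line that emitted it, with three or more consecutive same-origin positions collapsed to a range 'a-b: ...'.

Answer: the defect is in main at line 38.
Core observation: The logs agree in full; only the final output differs.
Call chain: main -> tally_events(-4, 12) (called at line 37).
First divergence: none (the log streams are identical).
Execution walk:
  index_entries([-2, 5, 2, 11, 12, 9, 4, 2], -2) -> 0  [called from pick_anchor, line 9]
  pick_anchor([-2, 5, 2, 11, 12, 9, 4, 2], -2) -> -4  [called from main, line 33]
  weigh_samples([-2, 5, 2, 11, 12, 9, 4, 2]) -> 12  [called from main, line 35]
  tally_events(-4, 12) -> 8  [called from main, line 37]
Origin of each log line:
  1: logged in main at line 32
  2: logged in pick_anchor at line 8
  3: logged in index_entries at line 2
  4: logged in pick_anchor at line 10
  5: logged in main at line 34
  6: logged in weigh_samples at line 15
  7: logged in weigh_samples at line 20
  8: logged in main at line 36
  9: logged in tally_events at line 24
A correct fix: line 38: replace `step` with `pos`.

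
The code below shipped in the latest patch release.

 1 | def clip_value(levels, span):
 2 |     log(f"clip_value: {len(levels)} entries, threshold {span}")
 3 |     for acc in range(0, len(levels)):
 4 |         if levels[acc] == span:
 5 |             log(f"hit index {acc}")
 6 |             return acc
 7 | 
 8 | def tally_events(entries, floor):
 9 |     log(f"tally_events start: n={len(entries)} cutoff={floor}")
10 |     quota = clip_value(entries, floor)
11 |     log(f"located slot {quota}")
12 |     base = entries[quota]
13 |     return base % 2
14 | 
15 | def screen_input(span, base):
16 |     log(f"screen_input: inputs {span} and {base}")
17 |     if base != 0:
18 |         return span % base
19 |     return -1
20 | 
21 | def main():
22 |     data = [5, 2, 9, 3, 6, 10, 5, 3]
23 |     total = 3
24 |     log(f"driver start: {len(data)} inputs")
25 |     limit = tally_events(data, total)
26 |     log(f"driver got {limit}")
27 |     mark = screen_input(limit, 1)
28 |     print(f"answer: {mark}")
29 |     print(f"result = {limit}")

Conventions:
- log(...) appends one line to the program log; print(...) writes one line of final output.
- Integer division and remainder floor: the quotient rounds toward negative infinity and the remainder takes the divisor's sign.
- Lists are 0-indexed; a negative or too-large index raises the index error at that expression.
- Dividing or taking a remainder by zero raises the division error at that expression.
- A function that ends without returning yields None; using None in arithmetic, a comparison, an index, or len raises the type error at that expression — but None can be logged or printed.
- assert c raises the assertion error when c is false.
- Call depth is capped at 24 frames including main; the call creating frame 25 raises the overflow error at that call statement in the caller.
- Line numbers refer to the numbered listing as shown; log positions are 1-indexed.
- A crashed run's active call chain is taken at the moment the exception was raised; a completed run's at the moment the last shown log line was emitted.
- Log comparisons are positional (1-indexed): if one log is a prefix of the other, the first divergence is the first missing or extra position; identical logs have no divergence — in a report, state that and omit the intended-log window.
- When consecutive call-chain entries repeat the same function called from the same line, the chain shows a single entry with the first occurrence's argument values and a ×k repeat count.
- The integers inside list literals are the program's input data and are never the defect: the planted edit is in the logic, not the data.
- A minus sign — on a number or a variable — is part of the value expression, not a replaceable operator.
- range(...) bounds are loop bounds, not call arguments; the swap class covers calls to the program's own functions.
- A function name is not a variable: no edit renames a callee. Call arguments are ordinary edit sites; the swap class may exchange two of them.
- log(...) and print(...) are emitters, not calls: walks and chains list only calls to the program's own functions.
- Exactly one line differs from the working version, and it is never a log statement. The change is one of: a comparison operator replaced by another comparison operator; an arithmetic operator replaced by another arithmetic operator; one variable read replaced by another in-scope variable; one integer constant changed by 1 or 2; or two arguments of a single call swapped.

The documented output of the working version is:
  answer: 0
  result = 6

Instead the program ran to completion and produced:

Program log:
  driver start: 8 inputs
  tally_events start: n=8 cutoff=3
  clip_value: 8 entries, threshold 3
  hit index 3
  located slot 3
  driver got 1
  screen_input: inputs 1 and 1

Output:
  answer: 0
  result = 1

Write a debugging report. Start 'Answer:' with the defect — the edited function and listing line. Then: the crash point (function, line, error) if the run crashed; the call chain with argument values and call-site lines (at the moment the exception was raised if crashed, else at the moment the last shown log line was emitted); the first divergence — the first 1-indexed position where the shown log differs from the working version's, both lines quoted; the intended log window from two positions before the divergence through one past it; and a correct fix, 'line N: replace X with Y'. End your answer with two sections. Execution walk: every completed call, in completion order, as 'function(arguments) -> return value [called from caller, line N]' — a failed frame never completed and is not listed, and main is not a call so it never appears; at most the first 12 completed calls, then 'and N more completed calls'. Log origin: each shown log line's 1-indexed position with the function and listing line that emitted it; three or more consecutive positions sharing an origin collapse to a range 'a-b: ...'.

Answer: the defect is in tally_events at line 13.
Core observation: The earliest visible damage is log position 6 — 'driver got 1' rather than the intended 'driver got 6'.
Call chain: main -> screen_input(1, 1) (called at line 27).
First divergence: position 6 — shown 'driver got 1', intended 'driver got 6'.
Intended log window:
  4: hit index 3
  5: located slot 3
  6: driver got 6
  7: screen_input: inputs 6 and 1
Execution walk:
  clip_value([5, 2, 9, 3, 6, 10, 5, 3], 3) -> 3  [called from tally_events, line 10]
  tally_events([5, 2, 9, 3, 6, 10, 5, 3], 3) -> 1  [called from main, line 25]
  screen_input(1, 1) -> 0  [called from main, line 27]
Log line origins:
  1 — main, line 24
  2 — tally_events, line 9
  3 — clip_value, line 2
  4 — clip_value, line 5
  5 — tally_events, line 11
  6 — main, line 26
  7 — screen_input, line 16
A correct fix: line 13: replace `%` with `*`.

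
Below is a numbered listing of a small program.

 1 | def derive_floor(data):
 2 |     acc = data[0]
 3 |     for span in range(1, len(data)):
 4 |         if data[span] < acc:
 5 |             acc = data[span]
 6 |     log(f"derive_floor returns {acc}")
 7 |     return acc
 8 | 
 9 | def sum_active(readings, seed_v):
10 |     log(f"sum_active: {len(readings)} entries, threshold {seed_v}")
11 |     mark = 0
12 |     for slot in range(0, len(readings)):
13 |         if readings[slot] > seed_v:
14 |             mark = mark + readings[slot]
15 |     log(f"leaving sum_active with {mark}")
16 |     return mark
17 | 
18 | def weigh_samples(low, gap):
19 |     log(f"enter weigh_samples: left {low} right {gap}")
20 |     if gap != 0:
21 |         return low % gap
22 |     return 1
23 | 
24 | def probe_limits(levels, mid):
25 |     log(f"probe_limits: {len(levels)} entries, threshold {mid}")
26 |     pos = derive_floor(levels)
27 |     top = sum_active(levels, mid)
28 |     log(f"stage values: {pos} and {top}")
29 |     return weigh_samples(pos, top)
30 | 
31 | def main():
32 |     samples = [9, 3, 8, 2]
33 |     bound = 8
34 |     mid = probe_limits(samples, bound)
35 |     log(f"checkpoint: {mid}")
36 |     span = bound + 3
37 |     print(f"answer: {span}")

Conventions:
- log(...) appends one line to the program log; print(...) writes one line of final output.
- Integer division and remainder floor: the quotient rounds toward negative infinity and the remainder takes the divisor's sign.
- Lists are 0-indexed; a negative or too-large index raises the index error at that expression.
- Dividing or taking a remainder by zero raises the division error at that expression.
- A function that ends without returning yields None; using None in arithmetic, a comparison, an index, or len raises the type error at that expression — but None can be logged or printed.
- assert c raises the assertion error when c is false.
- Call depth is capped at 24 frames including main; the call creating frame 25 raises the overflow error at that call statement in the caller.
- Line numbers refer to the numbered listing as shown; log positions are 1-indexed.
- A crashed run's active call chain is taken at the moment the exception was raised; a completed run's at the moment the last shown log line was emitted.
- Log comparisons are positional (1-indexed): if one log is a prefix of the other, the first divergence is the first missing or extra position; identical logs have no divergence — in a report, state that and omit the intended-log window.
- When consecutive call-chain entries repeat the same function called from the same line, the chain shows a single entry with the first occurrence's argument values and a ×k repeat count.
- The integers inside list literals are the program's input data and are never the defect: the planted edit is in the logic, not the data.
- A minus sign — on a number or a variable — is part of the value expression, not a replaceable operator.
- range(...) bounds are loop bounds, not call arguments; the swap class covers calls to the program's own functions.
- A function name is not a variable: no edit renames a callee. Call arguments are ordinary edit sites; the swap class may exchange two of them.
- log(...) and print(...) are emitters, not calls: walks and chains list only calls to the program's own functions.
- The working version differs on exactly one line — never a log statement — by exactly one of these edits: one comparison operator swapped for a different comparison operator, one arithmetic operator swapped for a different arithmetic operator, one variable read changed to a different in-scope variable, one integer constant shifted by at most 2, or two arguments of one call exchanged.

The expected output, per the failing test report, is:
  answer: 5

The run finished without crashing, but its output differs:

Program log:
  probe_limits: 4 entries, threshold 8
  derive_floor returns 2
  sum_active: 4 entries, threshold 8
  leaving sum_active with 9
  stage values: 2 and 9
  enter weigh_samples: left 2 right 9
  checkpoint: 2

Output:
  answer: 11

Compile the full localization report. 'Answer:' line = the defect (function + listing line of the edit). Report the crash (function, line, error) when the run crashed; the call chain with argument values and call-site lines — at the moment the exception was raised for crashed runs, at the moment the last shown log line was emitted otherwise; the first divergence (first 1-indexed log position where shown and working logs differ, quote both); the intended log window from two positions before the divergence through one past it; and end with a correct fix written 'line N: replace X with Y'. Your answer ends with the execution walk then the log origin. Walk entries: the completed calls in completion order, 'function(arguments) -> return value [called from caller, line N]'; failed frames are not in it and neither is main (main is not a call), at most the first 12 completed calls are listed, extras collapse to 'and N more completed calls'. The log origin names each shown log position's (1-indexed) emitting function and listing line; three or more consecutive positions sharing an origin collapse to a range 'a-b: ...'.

Answer: the defect is in main at line 36.
The tell: No log line changed; the fault shows up purely in the output.
Call chain: main.
First divergence: none; the two logs match at every position.
Execution walk:
  derive_floor([9, 3, 8, 2]) -> 2  [called from probe_limits, line 26]
  sum_active([9, 3, 8, 2], 8) -> 9  [called from probe_limits, line 27]
  weigh_samples(2, 9) -> 2  [called from probe_limits, line 29]
  probe_limits([9, 3, 8, 2], 8) -> 2  [called from main, line 34]
Log origins:
  1: logged in probe_limits at line 25
  2: logged in derive_floor at line 6
  3: logged in sum_active at line 10
  4: logged in sum_active at line 15
  5: logged in probe_limits at line 28
  6: logged in weigh_samples at line 19
  7: logged in main at line 35
A correct fix: line 36: replace `bound` with `mid`.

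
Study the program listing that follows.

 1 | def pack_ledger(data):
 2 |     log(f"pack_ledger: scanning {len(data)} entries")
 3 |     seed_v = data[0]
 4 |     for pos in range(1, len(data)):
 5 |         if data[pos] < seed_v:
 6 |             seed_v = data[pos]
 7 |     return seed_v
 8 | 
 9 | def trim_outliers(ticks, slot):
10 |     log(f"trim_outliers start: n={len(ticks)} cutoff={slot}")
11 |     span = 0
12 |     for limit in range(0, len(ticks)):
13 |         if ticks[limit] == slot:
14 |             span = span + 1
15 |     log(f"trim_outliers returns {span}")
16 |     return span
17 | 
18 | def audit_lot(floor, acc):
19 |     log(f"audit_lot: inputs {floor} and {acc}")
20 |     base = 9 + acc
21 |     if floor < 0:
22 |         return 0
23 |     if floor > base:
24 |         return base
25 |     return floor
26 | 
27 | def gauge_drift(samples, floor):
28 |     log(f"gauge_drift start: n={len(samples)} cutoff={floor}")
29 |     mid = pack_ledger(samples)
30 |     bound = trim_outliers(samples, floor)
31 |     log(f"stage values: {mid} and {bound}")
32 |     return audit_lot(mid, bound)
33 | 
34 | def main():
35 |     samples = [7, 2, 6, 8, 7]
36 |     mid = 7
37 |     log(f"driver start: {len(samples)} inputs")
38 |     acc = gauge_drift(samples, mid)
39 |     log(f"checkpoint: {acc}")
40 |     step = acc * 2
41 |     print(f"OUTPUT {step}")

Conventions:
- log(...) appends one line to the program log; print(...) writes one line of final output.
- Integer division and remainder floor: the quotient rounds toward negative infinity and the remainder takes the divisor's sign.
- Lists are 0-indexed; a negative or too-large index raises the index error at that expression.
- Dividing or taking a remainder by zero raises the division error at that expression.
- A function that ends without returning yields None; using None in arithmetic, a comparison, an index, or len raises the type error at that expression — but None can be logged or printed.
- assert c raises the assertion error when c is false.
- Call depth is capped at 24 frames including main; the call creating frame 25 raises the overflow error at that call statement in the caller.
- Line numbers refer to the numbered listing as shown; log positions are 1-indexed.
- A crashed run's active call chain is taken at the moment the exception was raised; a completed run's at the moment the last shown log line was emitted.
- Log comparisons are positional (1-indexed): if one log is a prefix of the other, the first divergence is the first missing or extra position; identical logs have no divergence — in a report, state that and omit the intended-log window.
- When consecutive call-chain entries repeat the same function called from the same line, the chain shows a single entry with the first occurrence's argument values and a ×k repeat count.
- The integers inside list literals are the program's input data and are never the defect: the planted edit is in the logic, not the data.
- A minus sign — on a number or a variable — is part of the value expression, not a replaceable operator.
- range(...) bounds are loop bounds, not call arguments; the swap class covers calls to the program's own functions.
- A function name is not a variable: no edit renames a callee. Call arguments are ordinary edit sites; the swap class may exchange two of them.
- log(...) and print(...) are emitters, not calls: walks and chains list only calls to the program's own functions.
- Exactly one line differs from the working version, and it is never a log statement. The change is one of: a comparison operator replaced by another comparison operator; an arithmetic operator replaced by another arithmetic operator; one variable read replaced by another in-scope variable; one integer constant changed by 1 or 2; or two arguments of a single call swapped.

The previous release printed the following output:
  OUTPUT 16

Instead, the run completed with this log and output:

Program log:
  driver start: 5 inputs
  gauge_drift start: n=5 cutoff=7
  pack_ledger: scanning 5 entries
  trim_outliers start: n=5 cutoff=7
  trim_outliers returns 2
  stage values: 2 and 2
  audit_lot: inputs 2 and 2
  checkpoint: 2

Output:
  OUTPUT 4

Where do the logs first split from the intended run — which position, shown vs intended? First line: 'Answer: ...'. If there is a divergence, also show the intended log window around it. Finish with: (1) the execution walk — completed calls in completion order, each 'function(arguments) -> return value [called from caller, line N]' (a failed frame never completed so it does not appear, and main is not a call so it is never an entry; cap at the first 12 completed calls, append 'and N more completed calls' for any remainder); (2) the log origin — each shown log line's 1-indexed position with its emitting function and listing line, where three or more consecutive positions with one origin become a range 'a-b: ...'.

Answer: position 6 — the shown line 'stage values: 2 and 2' should read 'stage values: 8 and 2'.
Intended log window:
  4: trim_outliers start: n=5 cutoff=7
  5: trim_outliers returns 2
  6: stage values: 8 and 2
  7: audit_lot: inputs 8 and 2
Execution walk:
  pack_ledger([7, 2, 6, 8, 7]) -> 2  [called from gauge_drift, line 29]
  trim_outliers([7, 2, 6, 8, 7], 7) -> 2  [called from gauge_drift, line 30]
  audit_lot(2, 2) -> 2  [called from gauge_drift, line 32]
  gauge_drift([7, 2, 6, 8, 7], 7) -> 2  [called from main, line 38]
Log origin:
  1: emitted by main (line 37)
  2: emitted by gauge_drift (line 28)
  3: emitted by pack_ledger (line 2)
  4: emitted by trim_outliers (line 10)
  5: emitted by trim_outliers (line 15)
  6: emitted by gauge_drift (line 31)
  7: emitted by audit_lot (line 19)
  8: emitted by main (line 39)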